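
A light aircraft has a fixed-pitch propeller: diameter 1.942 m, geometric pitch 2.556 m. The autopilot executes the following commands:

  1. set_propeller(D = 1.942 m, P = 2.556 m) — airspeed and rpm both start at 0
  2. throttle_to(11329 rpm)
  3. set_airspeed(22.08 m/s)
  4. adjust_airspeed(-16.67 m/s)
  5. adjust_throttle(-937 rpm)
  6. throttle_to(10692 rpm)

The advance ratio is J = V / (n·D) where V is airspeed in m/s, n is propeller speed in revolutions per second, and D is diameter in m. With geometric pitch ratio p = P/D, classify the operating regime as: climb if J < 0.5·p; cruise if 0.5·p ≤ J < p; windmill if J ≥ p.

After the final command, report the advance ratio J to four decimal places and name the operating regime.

set_propeller: D = 1.942 m, P = 2.556 m (p = P/D = 1.316169); state ← (V=0, rpm=0)
throttle_to(11329): rpm ← 11329
set_airspeed(22.08): V ← 22.08 m/s
adjust_airspeed(-16.67): V ← 22.08 -16.67 = 5.41 m/s
adjust_throttle(-937): rpm ← 11329 -937 = 10392
throttle_to(10692): rpm ← 10692
final state: V = 5.41 m/s, rpm = 10692 → n = rpm/60 = 178.200000 rev/s
J = V / (n·D) = 5.41 / (178.200000 × 1.942) = 0.015633
regime bands: climb J<0.6581 | cruise [0.6581, 1.3162) | windmill J≥1.3162
J = 0.0156 → climb

J = 0.0156, regime = climb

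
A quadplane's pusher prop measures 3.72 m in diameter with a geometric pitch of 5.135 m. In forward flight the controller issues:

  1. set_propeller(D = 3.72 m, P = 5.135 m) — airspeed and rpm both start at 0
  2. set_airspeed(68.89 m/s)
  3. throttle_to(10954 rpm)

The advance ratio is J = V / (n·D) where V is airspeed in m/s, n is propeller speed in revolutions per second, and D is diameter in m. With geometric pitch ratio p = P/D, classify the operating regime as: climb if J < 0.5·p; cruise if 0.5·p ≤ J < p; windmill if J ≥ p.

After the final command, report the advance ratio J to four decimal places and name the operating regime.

J = 0.1014, regime = climb

set_propeller: D = 3.72 m, P = 5.135 m (p = P/D = 1.380376); state ← (V=0, rpm=0)
set_airspeed(68.89): V ← 68.89 m/s
throttle_to(10954): rpm ← 10954
final state: V = 68.89 m/s, rpm = 10954 → n = rpm/60 = 182.566667 rev/s
J = V / (n·D) = 68.89 / (182.566667 × 3.72) = 0.101436
regime bands: climb J<0.6902 | cruise [0.6902, 1.3804) | windmill J≥1.3804
J = 0.1014 → climb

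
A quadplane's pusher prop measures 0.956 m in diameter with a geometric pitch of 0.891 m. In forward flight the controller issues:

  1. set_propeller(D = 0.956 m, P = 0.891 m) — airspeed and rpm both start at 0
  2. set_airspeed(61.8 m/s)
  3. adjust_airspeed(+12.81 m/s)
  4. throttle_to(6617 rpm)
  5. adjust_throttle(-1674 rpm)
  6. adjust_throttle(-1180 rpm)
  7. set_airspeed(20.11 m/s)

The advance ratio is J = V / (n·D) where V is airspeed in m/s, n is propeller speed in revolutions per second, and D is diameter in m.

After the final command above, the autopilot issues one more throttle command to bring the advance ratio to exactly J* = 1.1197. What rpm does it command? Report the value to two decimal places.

rpm = 1127.21

set_propeller: D = 0.956 m, P = 0.891 m (p = P/D = 0.932008); state ← (V=0, rpm=0)
set_airspeed(61.8): V ← 61.8 m/s
adjust_airspeed(+12.81): V ← 61.8 +12.81 = 74.61 m/s
throttle_to(6617): rpm ← 6617
adjust_throttle(-1674): rpm ← 6617 -1674 = 4943
adjust_throttle(-1180): rpm ← 4943 -1180 = 3763
set_airspeed(20.11): V ← 20.11 m/s
final state: V = 20.11 m/s, rpm = 3763 → n = rpm/60 = 62.716667 rev/s
target J* = 1.1197; solve J* = V/(n·D) for n: n = V/(J*·D) = 20.11/(1.1197 × 0.956) = 18.786787 rev/s
rpm = 60·n = 1127.207191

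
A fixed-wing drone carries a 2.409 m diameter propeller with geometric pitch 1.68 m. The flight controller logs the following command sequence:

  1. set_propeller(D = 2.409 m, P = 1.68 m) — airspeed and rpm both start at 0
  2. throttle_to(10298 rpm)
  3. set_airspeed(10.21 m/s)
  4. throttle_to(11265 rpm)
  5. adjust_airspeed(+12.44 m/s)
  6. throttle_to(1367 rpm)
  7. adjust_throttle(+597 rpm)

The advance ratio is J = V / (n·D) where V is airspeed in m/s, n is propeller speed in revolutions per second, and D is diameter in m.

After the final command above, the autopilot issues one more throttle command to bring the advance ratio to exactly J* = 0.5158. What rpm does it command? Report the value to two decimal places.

set_propeller: D = 2.409 m, P = 1.68 m (p = P/D = 0.697385); state ← (V=0, rpm=0)
throttle_to(10298): rpm ← 10298
set_airspeed(10.21): V ← 10.21 m/s
throttle_to(11265): rpm ← 11265
adjust_airspeed(+12.44): V ← 10.21 +12.44 = 22.65 m/s
throttle_to(1367): rpm ← 1367
adjust_throttle(+597): rpm ← 1367 +597 = 1964
final state: V = 22.65 m/s, rpm = 1964 → n = rpm/60 = 32.733333 rev/s
target J* = 0.5158; solve J* = V/(n·D) for n: n = V/(J*·D) = 22.65/(0.5158 × 2.409) = 18.228464 rev/s
rpm = 60·n = 1093.707824

rpm = 1093.71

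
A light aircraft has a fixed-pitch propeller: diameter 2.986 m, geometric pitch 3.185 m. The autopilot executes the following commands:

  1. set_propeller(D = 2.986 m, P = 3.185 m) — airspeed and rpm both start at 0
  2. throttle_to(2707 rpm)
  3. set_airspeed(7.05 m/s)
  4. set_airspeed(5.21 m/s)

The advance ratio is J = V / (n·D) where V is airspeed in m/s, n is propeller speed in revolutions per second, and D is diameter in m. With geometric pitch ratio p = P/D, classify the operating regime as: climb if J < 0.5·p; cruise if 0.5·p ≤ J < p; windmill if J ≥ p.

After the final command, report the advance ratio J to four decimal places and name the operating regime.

J = 0.0387, regime = climb

set_propeller: D = 2.986 m, P = 3.185 m (p = P/D = 1.066644); state ← (V=0, rpm=0)
throttle_to(2707): rpm ← 2707
set_airspeed(7.05): V ← 7.05 m/s
set_airspeed(5.21): V ← 5.21 m/s
final state: V = 5.21 m/s, rpm = 2707 → n = rpm/60 = 45.116667 rev/s
J = V / (n·D) = 5.21 / (45.116667 × 2.986) = 0.038673
regime bands: climb J<0.5333 | cruise [0.5333, 1.0666) | windmill J≥1.0666
J = 0.0387 → climb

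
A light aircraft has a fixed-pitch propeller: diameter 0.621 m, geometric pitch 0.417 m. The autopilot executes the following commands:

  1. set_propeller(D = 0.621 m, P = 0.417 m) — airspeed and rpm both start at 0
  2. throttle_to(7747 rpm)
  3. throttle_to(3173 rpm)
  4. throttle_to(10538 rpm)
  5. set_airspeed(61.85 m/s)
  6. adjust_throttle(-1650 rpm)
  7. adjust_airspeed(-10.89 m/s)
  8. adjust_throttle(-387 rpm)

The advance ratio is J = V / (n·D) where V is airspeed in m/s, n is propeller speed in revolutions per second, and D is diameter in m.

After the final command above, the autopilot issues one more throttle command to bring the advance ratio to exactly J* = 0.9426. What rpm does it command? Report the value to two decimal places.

set_propeller: D = 0.621 m, P = 0.417 m (p = P/D = 0.671498); state ← (V=0, rpm=0)
throttle_to(7747): rpm ← 7747
throttle_to(3173): rpm ← 3173
throttle_to(10538): rpm ← 10538
set_airspeed(61.85): V ← 61.85 m/s
adjust_throttle(-1650): rpm ← 10538 -1650 = 8888
adjust_airspeed(-10.89): V ← 61.85 -10.89 = 50.96 m/s
adjust_throttle(-387): rpm ← 8888 -387 = 8501
final state: V = 50.96 m/s, rpm = 8501 → n = rpm/60 = 141.683333 rev/s
target J* = 0.9426; solve J* = V/(n·D) for n: n = V/(J*·D) = 50.96/(0.9426 × 0.621) = 87.058340 rev/s
rpm = 60·n = 5223.500422

rpm = 5223.50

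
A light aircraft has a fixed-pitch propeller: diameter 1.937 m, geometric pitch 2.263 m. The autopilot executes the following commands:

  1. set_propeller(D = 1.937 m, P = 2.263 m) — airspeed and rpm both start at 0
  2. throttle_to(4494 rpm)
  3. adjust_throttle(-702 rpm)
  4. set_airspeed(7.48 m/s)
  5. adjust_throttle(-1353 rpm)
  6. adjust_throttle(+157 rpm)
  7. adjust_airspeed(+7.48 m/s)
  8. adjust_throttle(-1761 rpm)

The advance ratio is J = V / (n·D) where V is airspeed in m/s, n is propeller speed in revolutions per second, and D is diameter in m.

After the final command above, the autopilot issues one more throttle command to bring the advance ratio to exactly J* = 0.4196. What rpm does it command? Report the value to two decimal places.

rpm = 1104.38

set_propeller: D = 1.937 m, P = 2.263 m (p = P/D = 1.168301); state ← (V=0, rpm=0)
throttle_to(4494): rpm ← 4494
adjust_throttle(-702): rpm ← 4494 -702 = 3792
set_airspeed(7.48): V ← 7.48 m/s
adjust_throttle(-1353): rpm ← 3792 -1353 = 2439
adjust_throttle(+157): rpm ← 2439 +157 = 2596
adjust_airspeed(+7.48): V ← 7.48 +7.48 = 14.96 m/s
adjust_throttle(-1761): rpm ← 2596 -1761 = 835
final state: V = 14.96 m/s, rpm = 835 → n = rpm/60 = 13.916667 rev/s
target J* = 0.4196; solve J* = V/(n·D) for n: n = V/(J*·D) = 14.96/(0.4196 × 1.937) = 18.406300 rev/s
rpm = 60·n = 1104.377993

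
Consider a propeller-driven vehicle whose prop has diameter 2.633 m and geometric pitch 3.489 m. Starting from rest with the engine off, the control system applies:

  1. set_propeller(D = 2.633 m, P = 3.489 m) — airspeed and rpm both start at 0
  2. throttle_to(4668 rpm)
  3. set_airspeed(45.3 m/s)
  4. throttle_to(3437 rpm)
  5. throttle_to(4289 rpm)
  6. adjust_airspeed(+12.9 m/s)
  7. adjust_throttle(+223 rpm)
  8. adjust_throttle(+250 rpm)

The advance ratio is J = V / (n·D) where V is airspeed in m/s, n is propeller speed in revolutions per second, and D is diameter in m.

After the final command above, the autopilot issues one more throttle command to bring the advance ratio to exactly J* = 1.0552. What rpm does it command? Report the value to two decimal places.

set_propeller: D = 2.633 m, P = 3.489 m (p = P/D = 1.325104); state ← (V=0, rpm=0)
throttle_to(4668): rpm ← 4668
set_airspeed(45.3): V ← 45.3 m/s
throttle_to(3437): rpm ← 3437
throttle_to(4289): rpm ← 4289
adjust_airspeed(+12.9): V ← 45.3 +12.9 = 58.2 m/s
adjust_throttle(+223): rpm ← 4289 +223 = 4512
adjust_throttle(+250): rpm ← 4512 +250 = 4762
final state: V = 58.2 m/s, rpm = 4762 → n = rpm/60 = 79.366667 rev/s
target J* = 1.0552; solve J* = V/(n·D) for n: n = V/(J*·D) = 58.2/(1.0552 × 2.633) = 20.947748 rev/s
rpm = 60·n = 1256.864887

rpm = 1256.86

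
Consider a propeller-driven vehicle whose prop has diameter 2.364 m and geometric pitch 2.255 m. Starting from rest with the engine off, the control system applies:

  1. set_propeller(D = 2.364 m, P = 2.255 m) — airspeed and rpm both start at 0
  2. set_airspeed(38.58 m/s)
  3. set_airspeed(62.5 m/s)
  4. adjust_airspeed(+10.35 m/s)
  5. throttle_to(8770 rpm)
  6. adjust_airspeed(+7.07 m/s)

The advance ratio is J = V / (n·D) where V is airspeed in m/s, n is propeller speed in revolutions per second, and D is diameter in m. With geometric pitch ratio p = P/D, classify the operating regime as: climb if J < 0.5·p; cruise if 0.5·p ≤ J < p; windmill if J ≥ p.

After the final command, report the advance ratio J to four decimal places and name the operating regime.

set_propeller: D = 2.364 m, P = 2.255 m (p = P/D = 0.953892); state ← (V=0, rpm=0)
set_airspeed(38.58): V ← 38.58 m/s
set_airspeed(62.5): V ← 62.5 m/s
adjust_airspeed(+10.35): V ← 62.5 +10.35 = 72.85 m/s
throttle_to(8770): rpm ← 8770
adjust_airspeed(+7.07): V ← 72.85 +7.07 = 79.92 m/s
final state: V = 79.92 m/s, rpm = 8770 → n = rpm/60 = 146.166667 rev/s
J = V / (n·D) = 79.92 / (146.166667 × 2.364) = 0.231291
regime bands: climb J<0.4769 | cruise [0.4769, 0.9539) | windmill J≥0.9539
J = 0.2313 → climb

J = 0.2313, regime = climb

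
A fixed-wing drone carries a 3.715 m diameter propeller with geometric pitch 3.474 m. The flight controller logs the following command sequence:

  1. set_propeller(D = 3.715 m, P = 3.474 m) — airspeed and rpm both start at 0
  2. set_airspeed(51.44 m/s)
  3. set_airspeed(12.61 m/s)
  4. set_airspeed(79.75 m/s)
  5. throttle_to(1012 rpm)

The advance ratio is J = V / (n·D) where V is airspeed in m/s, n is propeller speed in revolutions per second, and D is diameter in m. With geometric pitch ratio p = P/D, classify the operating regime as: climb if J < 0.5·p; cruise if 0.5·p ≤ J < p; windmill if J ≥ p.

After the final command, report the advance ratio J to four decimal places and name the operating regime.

set_propeller: D = 3.715 m, P = 3.474 m (p = P/D = 0.935128); state ← (V=0, rpm=0)
set_airspeed(51.44): V ← 51.44 m/s
set_airspeed(12.61): V ← 12.61 m/s
set_airspeed(79.75): V ← 79.75 m/s
throttle_to(1012): rpm ← 1012
final state: V = 79.75 m/s, rpm = 1012 → n = rpm/60 = 16.866667 rev/s
J = V / (n·D) = 79.75 / (16.866667 × 3.715) = 1.272749
regime bands: climb J<0.4676 | cruise [0.4676, 0.9351) | windmill J≥0.9351
J = 1.2727 → windmill

J = 1.2727, regime = windmill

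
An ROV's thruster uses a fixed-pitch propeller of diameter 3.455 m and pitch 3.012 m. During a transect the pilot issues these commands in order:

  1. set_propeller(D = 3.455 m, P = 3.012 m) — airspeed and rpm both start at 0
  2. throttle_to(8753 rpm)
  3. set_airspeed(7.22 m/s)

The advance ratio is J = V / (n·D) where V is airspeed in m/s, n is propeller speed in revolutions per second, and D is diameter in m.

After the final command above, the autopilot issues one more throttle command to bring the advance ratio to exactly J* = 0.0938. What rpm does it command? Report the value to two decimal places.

set_propeller: D = 3.455 m, P = 3.012 m (p = P/D = 0.871780); state ← (V=0, rpm=0)
throttle_to(8753): rpm ← 8753
set_airspeed(7.22): V ← 7.22 m/s
final state: V = 7.22 m/s, rpm = 8753 → n = rpm/60 = 145.883333 rev/s
target J* = 0.0938; solve J* = V/(n·D) for n: n = V/(J*·D) = 7.22/(0.0938 × 3.455) = 22.278519 rev/s
rpm = 60·n = 1336.711111

rpm = 1336.71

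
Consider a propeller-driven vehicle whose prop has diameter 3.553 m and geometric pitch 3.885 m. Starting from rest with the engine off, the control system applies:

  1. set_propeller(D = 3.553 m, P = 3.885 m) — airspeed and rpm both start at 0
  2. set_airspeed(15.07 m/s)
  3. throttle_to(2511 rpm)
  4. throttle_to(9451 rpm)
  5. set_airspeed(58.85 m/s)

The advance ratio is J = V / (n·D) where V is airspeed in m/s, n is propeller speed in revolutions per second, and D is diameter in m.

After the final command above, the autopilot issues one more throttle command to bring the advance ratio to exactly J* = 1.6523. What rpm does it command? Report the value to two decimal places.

set_propeller: D = 3.553 m, P = 3.885 m (p = P/D = 1.093442); state ← (V=0, rpm=0)
set_airspeed(15.07): V ← 15.07 m/s
throttle_to(2511): rpm ← 2511
throttle_to(9451): rpm ← 9451
set_airspeed(58.85): V ← 58.85 m/s
final state: V = 58.85 m/s, rpm = 9451 → n = rpm/60 = 157.516667 rev/s
target J* = 1.6523; solve J* = V/(n·D) for n: n = V/(J*·D) = 58.85/(1.6523 × 3.553) = 10.024492 rev/s
rpm = 60·n = 601.469497

rpm = 601.47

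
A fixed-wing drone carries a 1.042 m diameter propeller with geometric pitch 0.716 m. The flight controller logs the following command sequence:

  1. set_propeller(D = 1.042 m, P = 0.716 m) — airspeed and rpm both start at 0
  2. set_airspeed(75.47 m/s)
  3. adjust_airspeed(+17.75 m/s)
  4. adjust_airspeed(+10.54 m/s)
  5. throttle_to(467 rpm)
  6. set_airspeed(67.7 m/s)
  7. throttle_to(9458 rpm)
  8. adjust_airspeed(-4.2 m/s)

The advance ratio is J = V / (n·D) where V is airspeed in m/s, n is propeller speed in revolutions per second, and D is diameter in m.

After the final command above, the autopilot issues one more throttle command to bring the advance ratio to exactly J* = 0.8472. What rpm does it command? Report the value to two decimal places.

rpm = 4315.90

set_propeller: D = 1.042 m, P = 0.716 m (p = P/D = 0.687140); state ← (V=0, rpm=0)
set_airspeed(75.47): V ← 75.47 m/s
adjust_airspeed(+17.75): V ← 75.47 +17.75 = 93.22 m/s
adjust_airspeed(+10.54): V ← 93.22 +10.54 = 103.76 m/s
throttle_to(467): rpm ← 467
set_airspeed(67.7): V ← 67.7 m/s
throttle_to(9458): rpm ← 9458
adjust_airspeed(-4.2): V ← 67.7 -4.2 = 63.5 m/s
final state: V = 63.5 m/s, rpm = 9458 → n = rpm/60 = 157.633333 rev/s
target J* = 0.8472; solve J* = V/(n·D) for n: n = V/(J*·D) = 63.5/(0.8472 × 1.042) = 71.931656 rev/s
rpm = 60·n = 4315.899365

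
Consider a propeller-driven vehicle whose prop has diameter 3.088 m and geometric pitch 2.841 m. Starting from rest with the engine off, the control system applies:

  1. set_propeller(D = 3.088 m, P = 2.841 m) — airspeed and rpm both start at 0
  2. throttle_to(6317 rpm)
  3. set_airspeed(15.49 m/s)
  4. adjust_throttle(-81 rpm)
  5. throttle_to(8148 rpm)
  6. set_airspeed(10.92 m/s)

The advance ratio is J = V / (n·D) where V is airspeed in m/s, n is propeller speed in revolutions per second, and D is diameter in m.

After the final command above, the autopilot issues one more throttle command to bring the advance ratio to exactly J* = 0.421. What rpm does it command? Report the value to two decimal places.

set_propeller: D = 3.088 m, P = 2.841 m (p = P/D = 0.920013); state ← (V=0, rpm=0)
throttle_to(6317): rpm ← 6317
set_airspeed(15.49): V ← 15.49 m/s
adjust_throttle(-81): rpm ← 6317 -81 = 6236
throttle_to(8148): rpm ← 8148
set_airspeed(10.92): V ← 10.92 m/s
final state: V = 10.92 m/s, rpm = 8148 → n = rpm/60 = 135.800000 rev/s
target J* = 0.421; solve J* = V/(n·D) for n: n = V/(J*·D) = 10.92/(0.421 × 3.088) = 8.399690 rev/s
rpm = 60·n = 503.981391

rpm = 503.98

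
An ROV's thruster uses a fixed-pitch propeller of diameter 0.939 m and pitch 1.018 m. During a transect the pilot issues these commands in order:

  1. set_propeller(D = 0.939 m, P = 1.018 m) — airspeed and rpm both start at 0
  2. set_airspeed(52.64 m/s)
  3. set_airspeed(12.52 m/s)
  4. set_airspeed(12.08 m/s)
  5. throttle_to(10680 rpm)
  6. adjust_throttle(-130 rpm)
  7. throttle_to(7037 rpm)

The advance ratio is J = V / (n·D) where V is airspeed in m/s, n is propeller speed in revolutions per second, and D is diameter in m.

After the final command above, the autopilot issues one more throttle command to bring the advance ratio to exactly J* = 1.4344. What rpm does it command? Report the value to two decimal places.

rpm = 538.12

set_propeller: D = 0.939 m, P = 1.018 m (p = P/D = 1.084132); state ← (V=0, rpm=0)
set_airspeed(52.64): V ← 52.64 m/s
set_airspeed(12.52): V ← 12.52 m/s
set_airspeed(12.08): V ← 12.08 m/s
throttle_to(10680): rpm ← 10680
adjust_throttle(-130): rpm ← 10680 -130 = 10550
throttle_to(7037): rpm ← 7037
final state: V = 12.08 m/s, rpm = 7037 → n = rpm/60 = 117.283333 rev/s
target J* = 1.4344; solve J* = V/(n·D) for n: n = V/(J*·D) = 12.08/(1.4344 × 0.939) = 8.968732 rev/s
rpm = 60·n = 538.123943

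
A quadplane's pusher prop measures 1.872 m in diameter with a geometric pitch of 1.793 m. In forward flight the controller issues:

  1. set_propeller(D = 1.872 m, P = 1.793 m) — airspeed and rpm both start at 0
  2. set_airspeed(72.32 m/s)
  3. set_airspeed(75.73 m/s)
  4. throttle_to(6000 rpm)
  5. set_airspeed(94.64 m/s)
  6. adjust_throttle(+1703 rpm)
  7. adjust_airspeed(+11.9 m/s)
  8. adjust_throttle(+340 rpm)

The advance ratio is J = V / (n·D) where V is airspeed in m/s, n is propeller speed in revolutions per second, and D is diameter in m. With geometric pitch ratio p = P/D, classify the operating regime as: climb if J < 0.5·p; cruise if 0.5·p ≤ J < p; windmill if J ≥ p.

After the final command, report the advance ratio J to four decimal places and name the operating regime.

J = 0.4246, regime = climb

set_propeller: D = 1.872 m, P = 1.793 m (p = P/D = 0.957799); state ← (V=0, rpm=0)
set_airspeed(72.32): V ← 72.32 m/s
set_airspeed(75.73): V ← 75.73 m/s
throttle_to(6000): rpm ← 6000
set_airspeed(94.64): V ← 94.64 m/s
adjust_throttle(+1703): rpm ← 6000 +1703 = 7703
adjust_airspeed(+11.9): V ← 94.64 +11.9 = 106.54 m/s
adjust_throttle(+340): rpm ← 7703 +340 = 8043
final state: V = 106.54 m/s, rpm = 8043 → n = rpm/60 = 134.050000 rev/s
J = V / (n·D) = 106.54 / (134.050000 × 1.872) = 0.424561
regime bands: climb J<0.4789 | cruise [0.4789, 0.9578) | windmill J≥0.9578
J = 0.4246 → climb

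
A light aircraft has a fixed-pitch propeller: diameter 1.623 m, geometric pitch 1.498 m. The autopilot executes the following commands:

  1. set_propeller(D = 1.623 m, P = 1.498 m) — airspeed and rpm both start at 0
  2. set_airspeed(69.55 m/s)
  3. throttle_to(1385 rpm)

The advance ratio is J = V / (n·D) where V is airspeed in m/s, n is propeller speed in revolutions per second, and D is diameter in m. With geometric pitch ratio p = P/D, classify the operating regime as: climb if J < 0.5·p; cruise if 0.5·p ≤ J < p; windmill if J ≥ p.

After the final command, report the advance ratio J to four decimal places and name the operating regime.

set_propeller: D = 1.623 m, P = 1.498 m (p = P/D = 0.922982); state ← (V=0, rpm=0)
set_airspeed(69.55): V ← 69.55 m/s
throttle_to(1385): rpm ← 1385
final state: V = 69.55 m/s, rpm = 1385 → n = rpm/60 = 23.083333 rev/s
J = V / (n·D) = 69.55 / (23.083333 × 1.623) = 1.856436
regime bands: climb J<0.4615 | cruise [0.4615, 0.9230) | windmill J≥0.9230
J = 1.8564 → windmill

J = 1.8564, regime = windmill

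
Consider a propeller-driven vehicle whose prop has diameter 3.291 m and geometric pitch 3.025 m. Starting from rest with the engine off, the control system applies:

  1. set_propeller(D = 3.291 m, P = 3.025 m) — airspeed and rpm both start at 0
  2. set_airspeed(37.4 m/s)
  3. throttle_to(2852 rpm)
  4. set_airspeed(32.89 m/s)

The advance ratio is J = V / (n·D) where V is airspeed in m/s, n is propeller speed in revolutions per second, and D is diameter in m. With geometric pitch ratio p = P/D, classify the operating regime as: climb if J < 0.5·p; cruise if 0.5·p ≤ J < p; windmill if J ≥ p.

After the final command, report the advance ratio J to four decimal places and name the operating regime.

J = 0.2103, regime = climb

set_propeller: D = 3.291 m, P = 3.025 m (p = P/D = 0.919174); state ← (V=0, rpm=0)
set_airspeed(37.4): V ← 37.4 m/s
throttle_to(2852): rpm ← 2852
set_airspeed(32.89): V ← 32.89 m/s
final state: V = 32.89 m/s, rpm = 2852 → n = rpm/60 = 47.533333 rev/s
J = V / (n·D) = 32.89 / (47.533333 × 3.291) = 0.210251
regime bands: climb J<0.4596 | cruise [0.4596, 0.9192) | windmill J≥0.9192
J = 0.2103 → climb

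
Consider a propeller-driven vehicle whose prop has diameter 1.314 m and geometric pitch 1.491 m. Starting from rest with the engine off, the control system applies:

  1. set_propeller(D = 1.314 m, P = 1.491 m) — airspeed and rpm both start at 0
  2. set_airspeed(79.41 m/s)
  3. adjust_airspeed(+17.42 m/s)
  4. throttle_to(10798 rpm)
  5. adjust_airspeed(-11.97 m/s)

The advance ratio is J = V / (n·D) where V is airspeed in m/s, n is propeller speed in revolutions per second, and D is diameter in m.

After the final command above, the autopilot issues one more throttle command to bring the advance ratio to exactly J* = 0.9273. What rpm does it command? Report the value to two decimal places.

rpm = 4178.68

set_propeller: D = 1.314 m, P = 1.491 m (p = P/D = 1.134703); state ← (V=0, rpm=0)
set_airspeed(79.41): V ← 79.41 m/s
adjust_airspeed(+17.42): V ← 79.41 +17.42 = 96.83 m/s
throttle_to(10798): rpm ← 10798
adjust_airspeed(-11.97): V ← 96.83 -11.97 = 84.86 m/s
final state: V = 84.86 m/s, rpm = 10798 → n = rpm/60 = 179.966667 rev/s
target J* = 0.9273; solve J* = V/(n·D) for n: n = V/(J*·D) = 84.86/(0.9273 × 1.314) = 69.644593 rev/s
rpm = 60·n = 4178.675558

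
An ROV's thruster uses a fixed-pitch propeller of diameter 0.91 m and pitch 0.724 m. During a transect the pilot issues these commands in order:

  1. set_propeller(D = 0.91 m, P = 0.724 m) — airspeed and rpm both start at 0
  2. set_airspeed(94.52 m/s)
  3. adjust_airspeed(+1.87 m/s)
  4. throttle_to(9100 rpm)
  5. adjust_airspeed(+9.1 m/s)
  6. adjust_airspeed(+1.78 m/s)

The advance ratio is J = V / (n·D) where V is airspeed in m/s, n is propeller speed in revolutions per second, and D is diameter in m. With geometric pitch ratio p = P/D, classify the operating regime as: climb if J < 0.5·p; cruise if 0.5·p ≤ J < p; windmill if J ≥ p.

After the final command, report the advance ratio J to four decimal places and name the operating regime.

set_propeller: D = 0.91 m, P = 0.724 m (p = P/D = 0.795604); state ← (V=0, rpm=0)
set_airspeed(94.52): V ← 94.52 m/s
adjust_airspeed(+1.87): V ← 94.52 +1.87 = 96.39 m/s
throttle_to(9100): rpm ← 9100
adjust_airspeed(+9.1): V ← 96.39 +9.1 = 105.49 m/s
adjust_airspeed(+1.78): V ← 105.49 +1.78 = 107.27 m/s
final state: V = 107.27 m/s, rpm = 9100 → n = rpm/60 = 151.666667 rev/s
J = V / (n·D) = 107.27 / (151.666667 × 0.91) = 0.777225
regime bands: climb J<0.3978 | cruise [0.3978, 0.7956) | windmill J≥0.7956
J = 0.7772 → cruise

J = 0.7772, regime = cruise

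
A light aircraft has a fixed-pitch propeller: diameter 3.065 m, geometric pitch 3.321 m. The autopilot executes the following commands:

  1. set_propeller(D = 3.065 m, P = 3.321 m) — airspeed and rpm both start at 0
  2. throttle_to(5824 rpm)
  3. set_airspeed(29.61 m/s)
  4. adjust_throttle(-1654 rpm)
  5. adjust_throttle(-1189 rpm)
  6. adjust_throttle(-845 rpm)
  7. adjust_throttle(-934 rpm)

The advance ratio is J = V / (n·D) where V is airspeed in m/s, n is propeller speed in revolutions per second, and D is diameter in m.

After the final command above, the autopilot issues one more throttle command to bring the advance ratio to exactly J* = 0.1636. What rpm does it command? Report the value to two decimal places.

set_propeller: D = 3.065 m, P = 3.321 m (p = P/D = 1.083524); state ← (V=0, rpm=0)
throttle_to(5824): rpm ← 5824
set_airspeed(29.61): V ← 29.61 m/s
adjust_throttle(-1654): rpm ← 5824 -1654 = 4170
adjust_throttle(-1189): rpm ← 4170 -1189 = 2981
adjust_throttle(-845): rpm ← 2981 -845 = 2136
adjust_throttle(-934): rpm ← 2136 -934 = 1202
final state: V = 29.61 m/s, rpm = 1202 → n = rpm/60 = 20.033333 rev/s
target J* = 0.1636; solve J* = V/(n·D) for n: n = V/(J*·D) = 29.61/(0.1636 × 3.065) = 59.050643 rev/s
rpm = 60·n = 3543.038565

rpm = 3543.04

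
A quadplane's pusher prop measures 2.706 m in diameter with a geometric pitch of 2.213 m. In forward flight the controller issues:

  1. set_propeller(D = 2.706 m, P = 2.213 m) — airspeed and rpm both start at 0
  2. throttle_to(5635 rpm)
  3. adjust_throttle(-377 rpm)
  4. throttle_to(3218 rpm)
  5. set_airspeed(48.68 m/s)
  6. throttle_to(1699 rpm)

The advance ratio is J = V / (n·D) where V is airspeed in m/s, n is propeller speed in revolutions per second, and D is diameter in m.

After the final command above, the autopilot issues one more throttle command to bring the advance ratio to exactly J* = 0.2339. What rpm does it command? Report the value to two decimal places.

set_propeller: D = 2.706 m, P = 2.213 m (p = P/D = 0.817812); state ← (V=0, rpm=0)
throttle_to(5635): rpm ← 5635
adjust_throttle(-377): rpm ← 5635 -377 = 5258
throttle_to(3218): rpm ← 3218
set_airspeed(48.68): V ← 48.68 m/s
throttle_to(1699): rpm ← 1699
final state: V = 48.68 m/s, rpm = 1699 → n = rpm/60 = 28.316667 rev/s
target J* = 0.2339; solve J* = V/(n·D) for n: n = V/(J*·D) = 48.68/(0.2339 × 2.706) = 76.911726 rev/s
rpm = 60·n = 4614.703538

rpm = 4614.70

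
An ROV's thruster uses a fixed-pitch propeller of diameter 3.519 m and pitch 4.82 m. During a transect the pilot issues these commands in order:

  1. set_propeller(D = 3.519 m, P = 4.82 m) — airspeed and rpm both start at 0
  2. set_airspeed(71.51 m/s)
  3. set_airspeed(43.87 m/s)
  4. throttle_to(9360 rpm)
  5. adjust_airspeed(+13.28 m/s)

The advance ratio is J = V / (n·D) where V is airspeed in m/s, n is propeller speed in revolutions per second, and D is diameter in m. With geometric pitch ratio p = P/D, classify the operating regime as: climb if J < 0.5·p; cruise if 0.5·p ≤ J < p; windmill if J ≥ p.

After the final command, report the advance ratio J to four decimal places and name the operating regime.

J = 0.1041, regime = climb

set_propeller: D = 3.519 m, P = 4.82 m (p = P/D = 1.369707); state ← (V=0, rpm=0)
set_airspeed(71.51): V ← 71.51 m/s
set_airspeed(43.87): V ← 43.87 m/s
throttle_to(9360): rpm ← 9360
adjust_airspeed(+13.28): V ← 43.87 +13.28 = 57.15 m/s
final state: V = 57.15 m/s, rpm = 9360 → n = rpm/60 = 156.000000 rev/s
J = V / (n·D) = 57.15 / (156.000000 × 3.519) = 0.104105
regime bands: climb J<0.6849 | cruise [0.6849, 1.3697) | windmill J≥1.3697
J = 0.1041 → climb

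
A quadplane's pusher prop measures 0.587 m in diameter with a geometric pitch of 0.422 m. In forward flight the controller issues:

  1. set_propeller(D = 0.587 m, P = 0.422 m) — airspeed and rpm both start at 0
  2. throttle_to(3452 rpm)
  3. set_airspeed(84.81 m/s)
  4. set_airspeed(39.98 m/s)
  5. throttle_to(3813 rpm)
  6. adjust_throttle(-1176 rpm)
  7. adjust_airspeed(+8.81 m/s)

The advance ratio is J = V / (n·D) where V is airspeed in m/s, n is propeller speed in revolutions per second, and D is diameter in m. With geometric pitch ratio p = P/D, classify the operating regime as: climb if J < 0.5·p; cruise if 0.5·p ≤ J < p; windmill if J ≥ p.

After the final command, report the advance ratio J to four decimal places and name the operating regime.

J = 1.8912, regime = windmill

set_propeller: D = 0.587 m, P = 0.422 m (p = P/D = 0.718910); state ← (V=0, rpm=0)
throttle_to(3452): rpm ← 3452
set_airspeed(84.81): V ← 84.81 m/s
set_airspeed(39.98): V ← 39.98 m/s
throttle_to(3813): rpm ← 3813
adjust_throttle(-1176): rpm ← 3813 -1176 = 2637
adjust_airspeed(+8.81): V ← 39.98 +8.81 = 48.79 m/s
final state: V = 48.79 m/s, rpm = 2637 → n = rpm/60 = 43.950000 rev/s
J = V / (n·D) = 48.79 / (43.950000 × 0.587) = 1.891184
regime bands: climb J<0.3595 | cruise [0.3595, 0.7189) | windmill J≥0.7189
J = 1.8912 → windmill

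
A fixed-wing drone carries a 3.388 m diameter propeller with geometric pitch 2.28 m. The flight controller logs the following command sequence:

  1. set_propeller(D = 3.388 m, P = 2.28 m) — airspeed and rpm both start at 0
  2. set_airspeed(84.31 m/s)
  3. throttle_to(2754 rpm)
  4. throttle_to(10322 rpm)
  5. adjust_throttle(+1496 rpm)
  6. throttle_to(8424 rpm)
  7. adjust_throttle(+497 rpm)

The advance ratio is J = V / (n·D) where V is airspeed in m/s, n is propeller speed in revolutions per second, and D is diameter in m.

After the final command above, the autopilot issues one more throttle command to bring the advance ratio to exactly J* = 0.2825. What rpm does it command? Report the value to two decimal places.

set_propeller: D = 3.388 m, P = 2.28 m (p = P/D = 0.672963); state ← (V=0, rpm=0)
set_airspeed(84.31): V ← 84.31 m/s
throttle_to(2754): rpm ← 2754
throttle_to(10322): rpm ← 10322
adjust_throttle(+1496): rpm ← 10322 +1496 = 11818
throttle_to(8424): rpm ← 8424
adjust_throttle(+497): rpm ← 8424 +497 = 8921
final state: V = 84.31 m/s, rpm = 8921 → n = rpm/60 = 148.683333 rev/s
target J* = 0.2825; solve J* = V/(n·D) for n: n = V/(J*·D) = 84.31/(0.2825 × 3.388) = 88.088099 rev/s
rpm = 60·n = 5285.285913

rpm = 5285.29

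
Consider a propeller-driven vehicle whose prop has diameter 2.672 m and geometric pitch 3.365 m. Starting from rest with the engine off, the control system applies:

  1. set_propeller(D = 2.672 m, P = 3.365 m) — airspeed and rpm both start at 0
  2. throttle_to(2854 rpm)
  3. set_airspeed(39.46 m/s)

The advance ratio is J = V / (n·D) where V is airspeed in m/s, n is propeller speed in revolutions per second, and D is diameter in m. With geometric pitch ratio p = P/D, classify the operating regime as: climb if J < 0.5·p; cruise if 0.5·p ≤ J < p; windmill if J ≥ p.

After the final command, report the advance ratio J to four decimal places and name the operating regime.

set_propeller: D = 2.672 m, P = 3.365 m (p = P/D = 1.259356); state ← (V=0, rpm=0)
throttle_to(2854): rpm ← 2854
set_airspeed(39.46): V ← 39.46 m/s
final state: V = 39.46 m/s, rpm = 2854 → n = rpm/60 = 47.566667 rev/s
J = V / (n·D) = 39.46 / (47.566667 × 2.672) = 0.310469
regime bands: climb J<0.6297 | cruise [0.6297, 1.2594) | windmill J≥1.2594
J = 0.3105 → climb

J = 0.3105, regime = climb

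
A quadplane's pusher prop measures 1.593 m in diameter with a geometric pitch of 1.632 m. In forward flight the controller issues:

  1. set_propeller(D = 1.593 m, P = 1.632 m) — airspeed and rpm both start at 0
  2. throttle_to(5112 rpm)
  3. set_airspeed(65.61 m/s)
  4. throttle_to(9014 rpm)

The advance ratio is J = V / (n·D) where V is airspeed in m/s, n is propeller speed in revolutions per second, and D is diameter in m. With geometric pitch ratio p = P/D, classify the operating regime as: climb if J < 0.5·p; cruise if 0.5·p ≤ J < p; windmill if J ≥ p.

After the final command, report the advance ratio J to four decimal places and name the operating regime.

J = 0.2741, regime = climb

set_propeller: D = 1.593 m, P = 1.632 m (p = P/D = 1.024482); state ← (V=0, rpm=0)
throttle_to(5112): rpm ← 5112
set_airspeed(65.61): V ← 65.61 m/s
throttle_to(9014): rpm ← 9014
final state: V = 65.61 m/s, rpm = 9014 → n = rpm/60 = 150.233333 rev/s
J = V / (n·D) = 65.61 / (150.233333 × 1.593) = 0.274150
regime bands: climb J<0.5122 | cruise [0.5122, 1.0245) | windmill J≥1.0245
J = 0.2741 → climb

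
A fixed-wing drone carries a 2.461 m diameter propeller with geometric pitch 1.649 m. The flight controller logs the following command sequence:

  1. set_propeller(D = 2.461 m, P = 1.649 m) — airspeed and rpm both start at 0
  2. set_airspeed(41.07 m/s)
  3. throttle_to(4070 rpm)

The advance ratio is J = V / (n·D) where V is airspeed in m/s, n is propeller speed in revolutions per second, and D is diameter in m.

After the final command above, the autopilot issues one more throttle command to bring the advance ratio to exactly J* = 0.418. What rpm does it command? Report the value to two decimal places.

rpm = 2395.46

set_propeller: D = 2.461 m, P = 1.649 m (p = P/D = 0.670053); state ← (V=0, rpm=0)
set_airspeed(41.07): V ← 41.07 m/s
throttle_to(4070): rpm ← 4070
final state: V = 41.07 m/s, rpm = 4070 → n = rpm/60 = 67.833333 rev/s
target J* = 0.418; solve J* = V/(n·D) for n: n = V/(J*·D) = 41.07/(0.418 × 2.461) = 39.924254 rev/s
rpm = 60·n = 2395.455226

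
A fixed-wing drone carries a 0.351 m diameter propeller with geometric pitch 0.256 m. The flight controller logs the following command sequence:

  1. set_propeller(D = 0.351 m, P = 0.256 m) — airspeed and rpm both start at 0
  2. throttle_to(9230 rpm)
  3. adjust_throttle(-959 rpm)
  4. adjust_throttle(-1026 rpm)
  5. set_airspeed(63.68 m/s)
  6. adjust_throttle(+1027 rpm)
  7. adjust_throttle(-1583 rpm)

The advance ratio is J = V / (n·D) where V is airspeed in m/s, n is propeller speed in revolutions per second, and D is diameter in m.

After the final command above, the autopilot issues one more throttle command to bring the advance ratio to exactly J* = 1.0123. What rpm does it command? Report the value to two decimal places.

rpm = 10753.21

set_propeller: D = 0.351 m, P = 0.256 m (p = P/D = 0.729345); state ← (V=0, rpm=0)
throttle_to(9230): rpm ← 9230
adjust_throttle(-959): rpm ← 9230 -959 = 8271
adjust_throttle(-1026): rpm ← 8271 -1026 = 7245
set_airspeed(63.68): V ← 63.68 m/s
adjust_throttle(+1027): rpm ← 7245 +1027 = 8272
adjust_throttle(-1583): rpm ← 8272 -1583 = 6689
final state: V = 63.68 m/s, rpm = 6689 → n = rpm/60 = 111.483333 rev/s
target J* = 1.0123; solve J* = V/(n·D) for n: n = V/(J*·D) = 63.68/(1.0123 × 0.351) = 179.220094 rev/s
rpm = 60·n = 10753.205656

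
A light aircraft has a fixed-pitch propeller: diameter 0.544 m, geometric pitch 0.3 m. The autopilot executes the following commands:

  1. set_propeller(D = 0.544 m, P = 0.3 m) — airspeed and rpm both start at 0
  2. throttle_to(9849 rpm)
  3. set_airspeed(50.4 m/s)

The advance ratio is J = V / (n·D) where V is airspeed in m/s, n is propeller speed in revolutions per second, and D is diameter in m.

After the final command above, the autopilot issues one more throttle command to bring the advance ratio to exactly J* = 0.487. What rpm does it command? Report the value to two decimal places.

rpm = 11414.42

set_propeller: D = 0.544 m, P = 0.3 m (p = P/D = 0.551471); state ← (V=0, rpm=0)
throttle_to(9849): rpm ← 9849
set_airspeed(50.4): V ← 50.4 m/s
final state: V = 50.4 m/s, rpm = 9849 → n = rpm/60 = 164.150000 rev/s
target J* = 0.487; solve J* = V/(n·D) for n: n = V/(J*·D) = 50.4/(0.487 × 0.544) = 190.240367 rev/s
rpm = 60·n = 11414.422032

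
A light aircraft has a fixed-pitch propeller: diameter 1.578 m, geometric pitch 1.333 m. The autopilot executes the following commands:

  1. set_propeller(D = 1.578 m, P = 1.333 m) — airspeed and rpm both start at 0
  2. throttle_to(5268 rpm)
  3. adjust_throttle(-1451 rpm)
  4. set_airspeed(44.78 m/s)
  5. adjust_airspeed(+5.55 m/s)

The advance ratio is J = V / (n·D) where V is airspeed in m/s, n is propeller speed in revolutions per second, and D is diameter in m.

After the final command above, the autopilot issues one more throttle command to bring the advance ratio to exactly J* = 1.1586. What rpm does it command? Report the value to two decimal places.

rpm = 1651.72

set_propeller: D = 1.578 m, P = 1.333 m (p = P/D = 0.844740); state ← (V=0, rpm=0)
throttle_to(5268): rpm ← 5268
adjust_throttle(-1451): rpm ← 5268 -1451 = 3817
set_airspeed(44.78): V ← 44.78 m/s
adjust_airspeed(+5.55): V ← 44.78 +5.55 = 50.33 m/s
final state: V = 50.33 m/s, rpm = 3817 → n = rpm/60 = 63.616667 rev/s
target J* = 1.1586; solve J* = V/(n·D) for n: n = V/(J*·D) = 50.33/(1.1586 × 1.578) = 27.528745 rev/s
rpm = 60·n = 1651.724679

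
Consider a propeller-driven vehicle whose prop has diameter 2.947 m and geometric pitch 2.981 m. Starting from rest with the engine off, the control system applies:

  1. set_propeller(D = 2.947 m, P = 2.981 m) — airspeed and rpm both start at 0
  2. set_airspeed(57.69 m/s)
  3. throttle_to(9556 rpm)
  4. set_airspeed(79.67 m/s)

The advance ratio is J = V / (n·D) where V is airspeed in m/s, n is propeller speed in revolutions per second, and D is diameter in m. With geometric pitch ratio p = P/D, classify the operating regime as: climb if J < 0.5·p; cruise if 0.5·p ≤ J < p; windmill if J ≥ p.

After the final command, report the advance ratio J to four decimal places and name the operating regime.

set_propeller: D = 2.947 m, P = 2.981 m (p = P/D = 1.011537); state ← (V=0, rpm=0)
set_airspeed(57.69): V ← 57.69 m/s
throttle_to(9556): rpm ← 9556
set_airspeed(79.67): V ← 79.67 m/s
final state: V = 79.67 m/s, rpm = 9556 → n = rpm/60 = 159.266667 rev/s
J = V / (n·D) = 79.67 / (159.266667 × 2.947) = 0.169742
regime bands: climb J<0.5058 | cruise [0.5058, 1.0115) | windmill J≥1.0115
J = 0.1697 → climb

J = 0.1697, regime = climb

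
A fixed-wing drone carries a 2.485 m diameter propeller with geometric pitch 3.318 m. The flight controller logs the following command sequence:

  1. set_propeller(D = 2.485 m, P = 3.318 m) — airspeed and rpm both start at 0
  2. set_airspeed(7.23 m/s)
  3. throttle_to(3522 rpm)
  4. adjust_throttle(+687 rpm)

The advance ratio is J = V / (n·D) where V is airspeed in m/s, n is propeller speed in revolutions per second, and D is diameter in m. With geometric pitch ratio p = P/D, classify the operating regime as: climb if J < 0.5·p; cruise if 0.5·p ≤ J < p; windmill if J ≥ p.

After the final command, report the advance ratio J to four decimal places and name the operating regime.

J = 0.0415, regime = climb

set_propeller: D = 2.485 m, P = 3.318 m (p = P/D = 1.335211); state ← (V=0, rpm=0)
set_airspeed(7.23): V ← 7.23 m/s
throttle_to(3522): rpm ← 3522
adjust_throttle(+687): rpm ← 3522 +687 = 4209
final state: V = 7.23 m/s, rpm = 4209 → n = rpm/60 = 70.150000 rev/s
J = V / (n·D) = 7.23 / (70.150000 × 2.485) = 0.041475
regime bands: climb J<0.6676 | cruise [0.6676, 1.3352) | windmill J≥1.3352
J = 0.0415 → climb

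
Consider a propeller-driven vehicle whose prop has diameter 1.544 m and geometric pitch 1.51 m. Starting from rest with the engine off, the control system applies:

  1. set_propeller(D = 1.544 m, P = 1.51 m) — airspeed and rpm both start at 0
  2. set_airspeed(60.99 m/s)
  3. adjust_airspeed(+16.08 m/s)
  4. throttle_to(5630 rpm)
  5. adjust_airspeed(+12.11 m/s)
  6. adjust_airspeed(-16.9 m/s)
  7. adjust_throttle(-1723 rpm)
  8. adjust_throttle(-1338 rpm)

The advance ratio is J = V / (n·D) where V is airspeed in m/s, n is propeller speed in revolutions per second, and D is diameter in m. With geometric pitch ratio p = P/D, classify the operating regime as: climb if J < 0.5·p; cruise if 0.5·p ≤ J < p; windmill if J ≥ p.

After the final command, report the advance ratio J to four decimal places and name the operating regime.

set_propeller: D = 1.544 m, P = 1.51 m (p = P/D = 0.977979); state ← (V=0, rpm=0)
set_airspeed(60.99): V ← 60.99 m/s
adjust_airspeed(+16.08): V ← 60.99 +16.08 = 77.07 m/s
throttle_to(5630): rpm ← 5630
adjust_airspeed(+12.11): V ← 77.07 +12.11 = 89.18 m/s
adjust_airspeed(-16.9): V ← 89.18 -16.9 = 72.28 m/s
adjust_throttle(-1723): rpm ← 5630 -1723 = 3907
adjust_throttle(-1338): rpm ← 3907 -1338 = 2569
final state: V = 72.28 m/s, rpm = 2569 → n = rpm/60 = 42.816667 rev/s
J = V / (n·D) = 72.28 / (42.816667 × 1.544) = 1.093347
regime bands: climb J<0.4890 | cruise [0.4890, 0.9780) | windmill J≥0.9780
J = 1.0933 → windmill

J = 1.0933, regime = windmill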